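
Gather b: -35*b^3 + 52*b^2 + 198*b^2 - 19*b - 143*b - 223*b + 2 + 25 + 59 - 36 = -35*b^3 + 250*b^2 - 385*b + 50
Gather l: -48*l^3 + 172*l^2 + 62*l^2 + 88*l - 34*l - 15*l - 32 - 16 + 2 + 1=-48*l^3 + 234*l^2 + 39*l - 45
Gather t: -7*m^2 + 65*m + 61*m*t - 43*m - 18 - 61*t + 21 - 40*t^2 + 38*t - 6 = -7*m^2 + 22*m - 40*t^2 + t*(61*m - 23) - 3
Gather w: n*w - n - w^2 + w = -n - w^2 + w*(n + 1)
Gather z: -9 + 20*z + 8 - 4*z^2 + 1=-4*z^2 + 20*z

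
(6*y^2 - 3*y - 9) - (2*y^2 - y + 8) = 4*y^2 - 2*y - 17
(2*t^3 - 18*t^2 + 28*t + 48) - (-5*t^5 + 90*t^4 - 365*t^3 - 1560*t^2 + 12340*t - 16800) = 5*t^5 - 90*t^4 + 367*t^3 + 1542*t^2 - 12312*t + 16848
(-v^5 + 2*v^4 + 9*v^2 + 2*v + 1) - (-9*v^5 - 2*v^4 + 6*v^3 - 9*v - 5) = 8*v^5 + 4*v^4 - 6*v^3 + 9*v^2 + 11*v + 6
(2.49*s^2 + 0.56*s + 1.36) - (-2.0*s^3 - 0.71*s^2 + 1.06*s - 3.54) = 2.0*s^3 + 3.2*s^2 - 0.5*s + 4.9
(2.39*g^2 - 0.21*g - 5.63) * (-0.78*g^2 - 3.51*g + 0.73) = -1.8642*g^4 - 8.2251*g^3 + 6.8732*g^2 + 19.608*g - 4.1099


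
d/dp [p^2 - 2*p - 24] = 2*p - 2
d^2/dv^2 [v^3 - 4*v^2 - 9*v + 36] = 6*v - 8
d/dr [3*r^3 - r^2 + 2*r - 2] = 9*r^2 - 2*r + 2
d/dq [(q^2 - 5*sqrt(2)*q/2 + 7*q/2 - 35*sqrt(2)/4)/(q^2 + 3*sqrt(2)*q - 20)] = (-7*q^2 + 11*sqrt(2)*q^2 - 80*q + 35*sqrt(2)*q - 35 + 100*sqrt(2))/(2*(q^4 + 6*sqrt(2)*q^3 - 22*q^2 - 120*sqrt(2)*q + 400))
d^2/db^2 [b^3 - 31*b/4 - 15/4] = 6*b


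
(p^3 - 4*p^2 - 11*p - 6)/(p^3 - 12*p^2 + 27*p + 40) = (p^2 - 5*p - 6)/(p^2 - 13*p + 40)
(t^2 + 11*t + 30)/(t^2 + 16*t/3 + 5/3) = 3*(t + 6)/(3*t + 1)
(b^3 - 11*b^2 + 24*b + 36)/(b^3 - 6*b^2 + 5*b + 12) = (b^2 - 12*b + 36)/(b^2 - 7*b + 12)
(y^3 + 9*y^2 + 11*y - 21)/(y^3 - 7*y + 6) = (y + 7)/(y - 2)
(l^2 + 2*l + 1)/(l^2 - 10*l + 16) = (l^2 + 2*l + 1)/(l^2 - 10*l + 16)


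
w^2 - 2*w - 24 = (w - 6)*(w + 4)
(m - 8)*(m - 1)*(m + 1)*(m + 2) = m^4 - 6*m^3 - 17*m^2 + 6*m + 16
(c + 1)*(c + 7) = c^2 + 8*c + 7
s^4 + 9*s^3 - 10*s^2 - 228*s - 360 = (s - 5)*(s + 2)*(s + 6)^2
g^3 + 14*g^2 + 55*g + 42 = (g + 1)*(g + 6)*(g + 7)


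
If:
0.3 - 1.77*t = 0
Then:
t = 0.17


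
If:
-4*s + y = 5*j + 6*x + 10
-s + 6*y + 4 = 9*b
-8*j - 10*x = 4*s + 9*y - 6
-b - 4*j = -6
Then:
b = 64*y/289 + 406/289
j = 332/289 - 16*y/289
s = 1158*y/289 - 2498/289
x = 907/289 - 1421*y/578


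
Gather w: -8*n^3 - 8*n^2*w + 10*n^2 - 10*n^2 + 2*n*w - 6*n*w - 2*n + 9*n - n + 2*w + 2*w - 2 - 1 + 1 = -8*n^3 + 6*n + w*(-8*n^2 - 4*n + 4) - 2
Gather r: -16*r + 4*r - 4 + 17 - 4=9 - 12*r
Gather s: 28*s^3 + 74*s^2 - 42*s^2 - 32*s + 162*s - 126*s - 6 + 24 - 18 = 28*s^3 + 32*s^2 + 4*s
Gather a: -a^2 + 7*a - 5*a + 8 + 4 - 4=-a^2 + 2*a + 8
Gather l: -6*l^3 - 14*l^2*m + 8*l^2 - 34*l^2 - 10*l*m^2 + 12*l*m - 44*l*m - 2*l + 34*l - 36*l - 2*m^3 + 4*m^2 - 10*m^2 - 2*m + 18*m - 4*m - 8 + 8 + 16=-6*l^3 + l^2*(-14*m - 26) + l*(-10*m^2 - 32*m - 4) - 2*m^3 - 6*m^2 + 12*m + 16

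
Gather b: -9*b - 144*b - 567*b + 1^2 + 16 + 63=80 - 720*b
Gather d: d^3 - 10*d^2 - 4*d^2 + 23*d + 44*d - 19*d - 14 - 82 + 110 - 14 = d^3 - 14*d^2 + 48*d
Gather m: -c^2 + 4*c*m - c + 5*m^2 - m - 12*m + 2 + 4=-c^2 - c + 5*m^2 + m*(4*c - 13) + 6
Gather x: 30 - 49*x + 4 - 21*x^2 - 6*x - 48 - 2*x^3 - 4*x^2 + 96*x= -2*x^3 - 25*x^2 + 41*x - 14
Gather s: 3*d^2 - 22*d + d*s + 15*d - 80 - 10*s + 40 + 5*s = 3*d^2 - 7*d + s*(d - 5) - 40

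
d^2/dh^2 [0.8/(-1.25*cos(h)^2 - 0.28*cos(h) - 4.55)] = (5.0*(1 - cos(h)^2)^2 + 0.84*cos(h)^3 - 15.63728*cos(h)^2 - 2.6992*cos(h) + 3.97456)/(1.25*cos(h)^2 + 0.28*cos(h) + 4.55)^3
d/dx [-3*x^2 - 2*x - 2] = -6*x - 2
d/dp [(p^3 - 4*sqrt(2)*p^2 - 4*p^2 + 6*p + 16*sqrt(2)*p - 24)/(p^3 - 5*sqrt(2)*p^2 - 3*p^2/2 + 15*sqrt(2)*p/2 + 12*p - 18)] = 2*(-2*sqrt(2)*p^4 + 5*p^4 - 34*sqrt(2)*p^3 + 24*p^3 - 48*sqrt(2)*p^2 + 158*p^2 - 192*sqrt(2)*p + 144*p - 216*sqrt(2) + 360)/(4*p^6 - 40*sqrt(2)*p^5 - 12*p^5 + 120*sqrt(2)*p^4 + 305*p^4 - 888*p^3 - 570*sqrt(2)*p^3 + 1242*p^2 + 1440*sqrt(2)*p^2 - 1728*p - 1080*sqrt(2)*p + 1296)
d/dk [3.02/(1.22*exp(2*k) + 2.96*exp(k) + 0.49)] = (-7.3688*exp(k) - 8.9392)*exp(k)/(1.22*exp(2*k) + 2.96*exp(k) + 0.49)^2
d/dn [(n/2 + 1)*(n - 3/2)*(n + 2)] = (n/2 + 1)*(3*n - 1)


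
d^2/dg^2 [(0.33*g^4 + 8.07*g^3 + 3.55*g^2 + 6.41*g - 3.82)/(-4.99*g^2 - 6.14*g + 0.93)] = (-16.434066*g^6 - 60.664428*g^5 - 65.4566220000006*g^4 - 754.907808*g^3 + 744.926262*g^2 + 481.876932*g + 244.134338)/(124.251499*g^6 + 458.659842*g^5 + 494.891733*g^4 + 60.5121559999999*g^3 - 92.234331*g^2 + 15.931458*g - 0.804357)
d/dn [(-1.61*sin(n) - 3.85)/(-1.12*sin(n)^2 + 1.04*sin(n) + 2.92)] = (-8.624*sin(n) + 0.9016*cos(2*n) - 1.5988)*cos(n)/(-1.12*sin(n)^2 + 1.04*sin(n) + 2.92)^2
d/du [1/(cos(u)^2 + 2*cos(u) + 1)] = 2*sin(u)/(cos(u) + 1)^3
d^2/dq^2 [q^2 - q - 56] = 2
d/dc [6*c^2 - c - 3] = 12*c - 1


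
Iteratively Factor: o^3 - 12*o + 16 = (o + 4)*(o^2 - 4*o + 4) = (o - 2)*(o + 4)*(o - 2)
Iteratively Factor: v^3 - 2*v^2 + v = (v)*(v^2 - 2*v + 1) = v*(v - 1)*(v - 1)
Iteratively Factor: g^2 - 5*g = (g - 5)*(g)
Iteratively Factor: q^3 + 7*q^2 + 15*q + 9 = (q + 3)*(q^2 + 4*q + 3) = (q + 1)*(q + 3)*(q + 3)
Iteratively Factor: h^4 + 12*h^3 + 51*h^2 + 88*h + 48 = (h + 4)*(h^3 + 8*h^2 + 19*h + 12) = (h + 3)*(h + 4)*(h^2 + 5*h + 4) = (h + 3)*(h + 4)^2*(h + 1)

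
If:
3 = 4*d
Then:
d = 3/4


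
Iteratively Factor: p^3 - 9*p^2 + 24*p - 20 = (p - 2)*(p^2 - 7*p + 10) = (p - 2)^2*(p - 5)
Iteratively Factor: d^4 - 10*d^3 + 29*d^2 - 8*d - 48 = (d + 1)*(d^3 - 11*d^2 + 40*d - 48) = (d - 4)*(d + 1)*(d^2 - 7*d + 12) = (d - 4)^2*(d + 1)*(d - 3)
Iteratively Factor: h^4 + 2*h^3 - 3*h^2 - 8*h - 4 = (h + 1)*(h^3 + h^2 - 4*h - 4) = (h + 1)*(h + 2)*(h^2 - h - 2) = (h + 1)^2*(h + 2)*(h - 2)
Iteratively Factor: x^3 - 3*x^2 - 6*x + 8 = (x + 2)*(x^2 - 5*x + 4) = (x - 4)*(x + 2)*(x - 1)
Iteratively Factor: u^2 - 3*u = (u - 3)*(u)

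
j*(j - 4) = j^2 - 4*j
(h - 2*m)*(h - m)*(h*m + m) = h^3*m - 3*h^2*m^2 + h^2*m + 2*h*m^3 - 3*h*m^2 + 2*m^3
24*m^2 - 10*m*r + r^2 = (-6*m + r)*(-4*m + r)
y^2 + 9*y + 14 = (y + 2)*(y + 7)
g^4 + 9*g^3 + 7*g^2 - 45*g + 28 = (g - 1)^2*(g + 4)*(g + 7)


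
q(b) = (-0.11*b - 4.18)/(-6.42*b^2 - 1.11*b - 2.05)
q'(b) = (-0.11*b - 4.18)*(12.84*b + 1.11)/(-6.42*b^2 - 1.11*b - 2.05)^2 - 0.11/(-6.42*b^2 - 1.11*b - 2.05) = (0.7062*b^2 + 0.1221*b - (0.11*b + 4.18)*(12.84*b + 1.11) + 0.2255)/(6.42*b^2 + 1.11*b + 2.05)^2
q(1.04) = 0.42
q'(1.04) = -0.59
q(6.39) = 0.02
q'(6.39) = -0.01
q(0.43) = 1.14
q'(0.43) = -2.00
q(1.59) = 0.22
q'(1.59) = -0.23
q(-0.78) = 0.80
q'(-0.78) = 1.43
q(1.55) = 0.23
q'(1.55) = -0.24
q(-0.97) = 0.58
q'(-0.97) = 0.96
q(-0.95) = 0.60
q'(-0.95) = 1.00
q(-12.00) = 0.00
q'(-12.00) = 0.00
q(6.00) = 0.02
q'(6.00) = -0.01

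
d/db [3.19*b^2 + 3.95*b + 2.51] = 6.38*b + 3.95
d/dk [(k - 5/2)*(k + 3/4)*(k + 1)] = 3*k^2 - 3*k/2 - 29/8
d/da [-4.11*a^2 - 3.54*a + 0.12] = -8.22*a - 3.54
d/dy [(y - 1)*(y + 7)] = 2*y + 6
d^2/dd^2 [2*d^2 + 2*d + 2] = 4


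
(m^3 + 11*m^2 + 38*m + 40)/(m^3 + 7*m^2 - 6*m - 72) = (m^2 + 7*m + 10)/(m^2 + 3*m - 18)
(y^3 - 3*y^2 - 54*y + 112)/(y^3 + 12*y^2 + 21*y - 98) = (y - 8)/(y + 7)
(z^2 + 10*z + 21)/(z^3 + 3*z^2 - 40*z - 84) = (z + 3)/(z^2 - 4*z - 12)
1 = 1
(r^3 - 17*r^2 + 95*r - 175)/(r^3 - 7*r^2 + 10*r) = (r^2 - 12*r + 35)/(r*(r - 2))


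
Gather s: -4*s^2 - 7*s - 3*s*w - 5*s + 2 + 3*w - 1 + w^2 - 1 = -4*s^2 + s*(-3*w - 12) + w^2 + 3*w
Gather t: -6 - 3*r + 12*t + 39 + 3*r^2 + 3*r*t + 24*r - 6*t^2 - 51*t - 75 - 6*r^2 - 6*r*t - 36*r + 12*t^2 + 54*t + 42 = -3*r^2 - 15*r + 6*t^2 + t*(15 - 3*r)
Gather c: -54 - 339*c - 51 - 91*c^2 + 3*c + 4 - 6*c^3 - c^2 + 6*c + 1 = -6*c^3 - 92*c^2 - 330*c - 100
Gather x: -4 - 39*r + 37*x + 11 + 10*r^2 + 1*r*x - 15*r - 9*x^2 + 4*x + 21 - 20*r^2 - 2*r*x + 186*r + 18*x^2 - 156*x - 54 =-10*r^2 + 132*r + 9*x^2 + x*(-r - 115) - 26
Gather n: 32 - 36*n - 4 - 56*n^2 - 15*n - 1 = -56*n^2 - 51*n + 27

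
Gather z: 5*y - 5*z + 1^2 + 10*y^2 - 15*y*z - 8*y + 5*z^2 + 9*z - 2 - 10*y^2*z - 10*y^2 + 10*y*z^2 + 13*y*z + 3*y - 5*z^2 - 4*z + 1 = 10*y*z^2 + z*(-10*y^2 - 2*y)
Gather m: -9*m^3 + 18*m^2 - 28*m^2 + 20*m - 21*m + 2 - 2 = -9*m^3 - 10*m^2 - m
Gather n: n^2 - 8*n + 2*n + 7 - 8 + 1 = n^2 - 6*n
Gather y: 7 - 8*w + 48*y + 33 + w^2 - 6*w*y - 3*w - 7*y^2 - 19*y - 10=w^2 - 11*w - 7*y^2 + y*(29 - 6*w) + 30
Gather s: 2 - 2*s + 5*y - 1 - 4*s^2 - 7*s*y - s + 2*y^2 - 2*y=-4*s^2 + s*(-7*y - 3) + 2*y^2 + 3*y + 1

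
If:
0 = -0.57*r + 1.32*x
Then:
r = 2.31578947368421*x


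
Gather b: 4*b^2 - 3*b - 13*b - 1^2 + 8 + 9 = 4*b^2 - 16*b + 16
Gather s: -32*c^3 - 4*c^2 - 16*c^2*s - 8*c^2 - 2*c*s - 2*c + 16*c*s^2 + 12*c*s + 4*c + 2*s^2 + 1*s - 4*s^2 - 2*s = -32*c^3 - 12*c^2 + 2*c + s^2*(16*c - 2) + s*(-16*c^2 + 10*c - 1)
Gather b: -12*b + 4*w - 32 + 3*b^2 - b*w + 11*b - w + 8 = 3*b^2 + b*(-w - 1) + 3*w - 24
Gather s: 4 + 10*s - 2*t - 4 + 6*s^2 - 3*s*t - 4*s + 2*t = 6*s^2 + s*(6 - 3*t)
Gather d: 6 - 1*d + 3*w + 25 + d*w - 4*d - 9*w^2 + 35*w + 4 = d*(w - 5) - 9*w^2 + 38*w + 35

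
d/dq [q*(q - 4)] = 2*q - 4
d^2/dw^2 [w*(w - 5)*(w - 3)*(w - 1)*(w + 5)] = 20*w^3 - 48*w^2 - 132*w + 200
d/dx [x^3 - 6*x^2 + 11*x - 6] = 3*x^2 - 12*x + 11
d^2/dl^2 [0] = 0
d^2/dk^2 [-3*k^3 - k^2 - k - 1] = -18*k - 2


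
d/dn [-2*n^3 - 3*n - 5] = -6*n^2 - 3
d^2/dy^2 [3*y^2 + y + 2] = 6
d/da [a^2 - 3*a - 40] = 2*a - 3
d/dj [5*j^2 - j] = 10*j - 1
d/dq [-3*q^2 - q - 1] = -6*q - 1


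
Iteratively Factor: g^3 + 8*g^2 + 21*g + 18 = (g + 3)*(g^2 + 5*g + 6) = (g + 2)*(g + 3)*(g + 3)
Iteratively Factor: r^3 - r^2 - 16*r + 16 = (r - 4)*(r^2 + 3*r - 4) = (r - 4)*(r - 1)*(r + 4)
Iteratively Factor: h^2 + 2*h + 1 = (h + 1)*(h + 1)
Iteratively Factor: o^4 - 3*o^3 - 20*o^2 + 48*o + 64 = (o - 4)*(o^3 + o^2 - 16*o - 16) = (o - 4)^2*(o^2 + 5*o + 4) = (o - 4)^2*(o + 1)*(o + 4)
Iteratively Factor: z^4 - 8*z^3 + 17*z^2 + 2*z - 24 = (z - 4)*(z^3 - 4*z^2 + z + 6) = (z - 4)*(z - 3)*(z^2 - z - 2) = (z - 4)*(z - 3)*(z - 2)*(z + 1)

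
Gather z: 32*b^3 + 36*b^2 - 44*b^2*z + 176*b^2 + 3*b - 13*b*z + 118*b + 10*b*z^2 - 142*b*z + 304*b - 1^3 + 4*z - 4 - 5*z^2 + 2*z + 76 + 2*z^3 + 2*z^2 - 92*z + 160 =32*b^3 + 212*b^2 + 425*b + 2*z^3 + z^2*(10*b - 3) + z*(-44*b^2 - 155*b - 86) + 231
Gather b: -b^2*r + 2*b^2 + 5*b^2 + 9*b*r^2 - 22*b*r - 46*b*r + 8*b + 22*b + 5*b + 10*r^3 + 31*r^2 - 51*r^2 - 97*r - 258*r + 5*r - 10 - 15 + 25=b^2*(7 - r) + b*(9*r^2 - 68*r + 35) + 10*r^3 - 20*r^2 - 350*r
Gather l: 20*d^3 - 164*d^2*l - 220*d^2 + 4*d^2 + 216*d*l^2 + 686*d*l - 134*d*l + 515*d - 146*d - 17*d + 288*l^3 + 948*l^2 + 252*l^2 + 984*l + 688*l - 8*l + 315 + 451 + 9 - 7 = 20*d^3 - 216*d^2 + 352*d + 288*l^3 + l^2*(216*d + 1200) + l*(-164*d^2 + 552*d + 1664) + 768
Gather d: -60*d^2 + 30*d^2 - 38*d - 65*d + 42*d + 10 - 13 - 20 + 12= -30*d^2 - 61*d - 11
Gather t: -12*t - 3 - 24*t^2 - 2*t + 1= -24*t^2 - 14*t - 2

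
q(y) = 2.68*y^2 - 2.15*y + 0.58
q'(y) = 5.36*y - 2.15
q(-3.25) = 35.88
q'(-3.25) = -19.57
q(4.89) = 54.15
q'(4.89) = 24.06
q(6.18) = 89.65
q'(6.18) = 30.97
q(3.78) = 30.75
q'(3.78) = 18.11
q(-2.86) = 28.65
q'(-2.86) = -17.48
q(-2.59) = 24.13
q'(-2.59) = -16.03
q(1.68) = 4.53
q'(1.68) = 6.85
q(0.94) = 0.93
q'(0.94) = 2.89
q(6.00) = 84.16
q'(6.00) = 30.01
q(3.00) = 18.25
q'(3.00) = 13.93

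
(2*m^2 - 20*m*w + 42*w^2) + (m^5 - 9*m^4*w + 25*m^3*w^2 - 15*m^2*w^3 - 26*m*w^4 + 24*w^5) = m^5 - 9*m^4*w + 25*m^3*w^2 - 15*m^2*w^3 + 2*m^2 - 26*m*w^4 - 20*m*w + 24*w^5 + 42*w^2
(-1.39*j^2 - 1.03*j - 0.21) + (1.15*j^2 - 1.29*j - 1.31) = -0.24*j^2 - 2.32*j - 1.52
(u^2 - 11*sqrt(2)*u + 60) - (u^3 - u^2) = -u^3 + 2*u^2 - 11*sqrt(2)*u + 60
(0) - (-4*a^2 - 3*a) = 4*a^2 + 3*a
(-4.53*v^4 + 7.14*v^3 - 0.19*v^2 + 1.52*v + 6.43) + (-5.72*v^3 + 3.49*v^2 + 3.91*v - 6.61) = -4.53*v^4 + 1.42*v^3 + 3.3*v^2 + 5.43*v - 0.180000000000001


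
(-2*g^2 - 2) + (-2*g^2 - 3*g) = -4*g^2 - 3*g - 2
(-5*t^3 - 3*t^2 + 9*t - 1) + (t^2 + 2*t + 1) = -5*t^3 - 2*t^2 + 11*t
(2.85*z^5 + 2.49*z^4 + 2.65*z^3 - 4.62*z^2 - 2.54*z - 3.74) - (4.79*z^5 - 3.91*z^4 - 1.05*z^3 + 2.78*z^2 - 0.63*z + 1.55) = -1.94*z^5 + 6.4*z^4 + 3.7*z^3 - 7.4*z^2 - 1.91*z - 5.29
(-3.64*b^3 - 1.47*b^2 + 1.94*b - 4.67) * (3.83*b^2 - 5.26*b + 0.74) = -13.9412*b^5 + 13.5163*b^4 + 12.4688*b^3 - 29.1783*b^2 + 25.9998*b - 3.4558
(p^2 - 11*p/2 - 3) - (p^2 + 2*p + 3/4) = -15*p/2 - 15/4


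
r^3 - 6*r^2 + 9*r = r*(r - 3)^2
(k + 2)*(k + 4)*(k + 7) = k^3 + 13*k^2 + 50*k + 56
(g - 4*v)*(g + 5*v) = g^2 + g*v - 20*v^2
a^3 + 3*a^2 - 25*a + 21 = (a - 3)*(a - 1)*(a + 7)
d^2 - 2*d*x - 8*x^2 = (d - 4*x)*(d + 2*x)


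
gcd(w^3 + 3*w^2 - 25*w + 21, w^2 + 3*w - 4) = w - 1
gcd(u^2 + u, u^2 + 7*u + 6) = u + 1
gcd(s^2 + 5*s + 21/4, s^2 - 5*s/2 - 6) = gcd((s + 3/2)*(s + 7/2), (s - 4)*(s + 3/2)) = s + 3/2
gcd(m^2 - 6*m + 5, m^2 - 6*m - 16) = 1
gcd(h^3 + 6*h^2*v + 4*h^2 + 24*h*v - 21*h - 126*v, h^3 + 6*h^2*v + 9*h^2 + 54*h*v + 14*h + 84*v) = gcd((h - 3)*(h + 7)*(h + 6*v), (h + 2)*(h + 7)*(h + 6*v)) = h^2 + 6*h*v + 7*h + 42*v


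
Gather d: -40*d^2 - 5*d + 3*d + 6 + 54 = -40*d^2 - 2*d + 60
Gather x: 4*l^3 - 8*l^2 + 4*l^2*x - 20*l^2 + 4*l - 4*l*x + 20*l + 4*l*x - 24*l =4*l^3 + 4*l^2*x - 28*l^2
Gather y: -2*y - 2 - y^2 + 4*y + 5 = -y^2 + 2*y + 3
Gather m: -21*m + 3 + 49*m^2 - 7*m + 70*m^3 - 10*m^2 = 70*m^3 + 39*m^2 - 28*m + 3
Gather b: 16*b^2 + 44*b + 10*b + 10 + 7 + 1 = 16*b^2 + 54*b + 18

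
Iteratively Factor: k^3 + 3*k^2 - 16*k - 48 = (k - 4)*(k^2 + 7*k + 12) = (k - 4)*(k + 4)*(k + 3)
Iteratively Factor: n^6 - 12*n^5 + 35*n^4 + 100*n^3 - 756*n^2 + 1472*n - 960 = (n - 3)*(n^5 - 9*n^4 + 8*n^3 + 124*n^2 - 384*n + 320) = (n - 3)*(n - 2)*(n^4 - 7*n^3 - 6*n^2 + 112*n - 160) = (n - 4)*(n - 3)*(n - 2)*(n^3 - 3*n^2 - 18*n + 40) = (n - 4)*(n - 3)*(n - 2)*(n + 4)*(n^2 - 7*n + 10) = (n - 5)*(n - 4)*(n - 3)*(n - 2)*(n + 4)*(n - 2)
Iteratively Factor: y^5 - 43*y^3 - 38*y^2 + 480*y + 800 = (y + 4)*(y^4 - 4*y^3 - 27*y^2 + 70*y + 200) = (y + 2)*(y + 4)*(y^3 - 6*y^2 - 15*y + 100) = (y + 2)*(y + 4)^2*(y^2 - 10*y + 25) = (y - 5)*(y + 2)*(y + 4)^2*(y - 5)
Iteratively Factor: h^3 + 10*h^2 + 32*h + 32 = (h + 2)*(h^2 + 8*h + 16) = (h + 2)*(h + 4)*(h + 4)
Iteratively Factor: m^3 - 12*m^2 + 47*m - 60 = (m - 5)*(m^2 - 7*m + 12) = (m - 5)*(m - 3)*(m - 4)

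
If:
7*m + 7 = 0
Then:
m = -1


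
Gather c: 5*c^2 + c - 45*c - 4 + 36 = 5*c^2 - 44*c + 32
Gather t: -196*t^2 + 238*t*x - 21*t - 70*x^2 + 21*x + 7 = -196*t^2 + t*(238*x - 21) - 70*x^2 + 21*x + 7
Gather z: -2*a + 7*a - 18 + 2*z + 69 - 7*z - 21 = 5*a - 5*z + 30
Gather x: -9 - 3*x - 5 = -3*x - 14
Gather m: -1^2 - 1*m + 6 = 5 - m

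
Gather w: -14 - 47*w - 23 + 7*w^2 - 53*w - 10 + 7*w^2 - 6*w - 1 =14*w^2 - 106*w - 48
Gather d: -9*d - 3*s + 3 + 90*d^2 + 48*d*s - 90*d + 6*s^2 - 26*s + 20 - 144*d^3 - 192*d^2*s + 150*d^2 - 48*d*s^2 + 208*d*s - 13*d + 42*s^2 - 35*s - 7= -144*d^3 + d^2*(240 - 192*s) + d*(-48*s^2 + 256*s - 112) + 48*s^2 - 64*s + 16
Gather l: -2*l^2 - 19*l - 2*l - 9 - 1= -2*l^2 - 21*l - 10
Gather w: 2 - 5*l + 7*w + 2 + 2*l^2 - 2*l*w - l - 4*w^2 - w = 2*l^2 - 6*l - 4*w^2 + w*(6 - 2*l) + 4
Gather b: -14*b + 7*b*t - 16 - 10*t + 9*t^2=b*(7*t - 14) + 9*t^2 - 10*t - 16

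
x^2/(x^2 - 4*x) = x/(x - 4)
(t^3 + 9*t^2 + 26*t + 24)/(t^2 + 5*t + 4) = (t^2 + 5*t + 6)/(t + 1)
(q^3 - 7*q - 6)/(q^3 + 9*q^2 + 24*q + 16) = (q^2 - q - 6)/(q^2 + 8*q + 16)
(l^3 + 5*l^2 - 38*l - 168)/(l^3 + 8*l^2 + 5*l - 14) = (l^2 - 2*l - 24)/(l^2 + l - 2)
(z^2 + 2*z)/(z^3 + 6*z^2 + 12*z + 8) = z/(z^2 + 4*z + 4)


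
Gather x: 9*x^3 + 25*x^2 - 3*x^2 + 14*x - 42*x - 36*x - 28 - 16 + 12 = 9*x^3 + 22*x^2 - 64*x - 32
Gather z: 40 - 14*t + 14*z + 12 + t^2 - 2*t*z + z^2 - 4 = t^2 - 14*t + z^2 + z*(14 - 2*t) + 48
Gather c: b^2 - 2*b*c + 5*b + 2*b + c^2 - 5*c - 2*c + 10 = b^2 + 7*b + c^2 + c*(-2*b - 7) + 10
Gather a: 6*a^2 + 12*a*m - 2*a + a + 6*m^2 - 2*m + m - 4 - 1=6*a^2 + a*(12*m - 1) + 6*m^2 - m - 5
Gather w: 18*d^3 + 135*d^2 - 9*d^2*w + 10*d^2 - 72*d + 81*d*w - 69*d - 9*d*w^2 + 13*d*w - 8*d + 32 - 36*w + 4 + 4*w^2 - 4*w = 18*d^3 + 145*d^2 - 149*d + w^2*(4 - 9*d) + w*(-9*d^2 + 94*d - 40) + 36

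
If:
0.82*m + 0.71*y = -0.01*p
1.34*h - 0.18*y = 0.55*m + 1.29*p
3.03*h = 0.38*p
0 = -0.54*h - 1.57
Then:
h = -2.91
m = 75.86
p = -23.18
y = -87.28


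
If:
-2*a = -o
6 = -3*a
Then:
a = -2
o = -4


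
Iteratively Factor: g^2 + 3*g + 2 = (g + 1)*(g + 2)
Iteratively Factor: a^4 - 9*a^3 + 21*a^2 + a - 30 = (a - 3)*(a^3 - 6*a^2 + 3*a + 10) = (a - 3)*(a + 1)*(a^2 - 7*a + 10) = (a - 5)*(a - 3)*(a + 1)*(a - 2)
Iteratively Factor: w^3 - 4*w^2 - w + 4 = (w - 1)*(w^2 - 3*w - 4) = (w - 1)*(w + 1)*(w - 4)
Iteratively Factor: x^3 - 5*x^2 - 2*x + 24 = (x - 4)*(x^2 - x - 6) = (x - 4)*(x + 2)*(x - 3)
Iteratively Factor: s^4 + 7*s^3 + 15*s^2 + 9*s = (s + 3)*(s^3 + 4*s^2 + 3*s) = (s + 1)*(s + 3)*(s^2 + 3*s) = (s + 1)*(s + 3)^2*(s)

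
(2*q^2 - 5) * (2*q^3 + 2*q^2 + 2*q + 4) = 4*q^5 + 4*q^4 - 6*q^3 - 2*q^2 - 10*q - 20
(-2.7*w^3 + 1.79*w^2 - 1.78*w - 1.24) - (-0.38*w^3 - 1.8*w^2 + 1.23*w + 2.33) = -2.32*w^3 + 3.59*w^2 - 3.01*w - 3.57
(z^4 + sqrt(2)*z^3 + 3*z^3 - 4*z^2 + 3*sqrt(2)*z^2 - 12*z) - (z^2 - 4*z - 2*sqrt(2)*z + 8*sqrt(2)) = z^4 + sqrt(2)*z^3 + 3*z^3 - 5*z^2 + 3*sqrt(2)*z^2 - 8*z + 2*sqrt(2)*z - 8*sqrt(2)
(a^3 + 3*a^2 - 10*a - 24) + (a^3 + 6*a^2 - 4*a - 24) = 2*a^3 + 9*a^2 - 14*a - 48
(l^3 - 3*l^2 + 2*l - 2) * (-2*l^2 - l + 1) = -2*l^5 + 5*l^4 - l^2 + 4*l - 2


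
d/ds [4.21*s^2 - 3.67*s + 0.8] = 8.42*s - 3.67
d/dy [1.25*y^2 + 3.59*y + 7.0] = 2.5*y + 3.59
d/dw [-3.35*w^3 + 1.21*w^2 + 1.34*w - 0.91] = -10.05*w^2 + 2.42*w + 1.34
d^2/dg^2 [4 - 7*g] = 0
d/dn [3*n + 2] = 3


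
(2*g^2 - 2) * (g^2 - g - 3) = 2*g^4 - 2*g^3 - 8*g^2 + 2*g + 6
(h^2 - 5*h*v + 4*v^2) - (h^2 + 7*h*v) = -12*h*v + 4*v^2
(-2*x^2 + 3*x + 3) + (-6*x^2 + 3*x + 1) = -8*x^2 + 6*x + 4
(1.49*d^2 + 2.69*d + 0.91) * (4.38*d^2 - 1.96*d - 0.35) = 6.5262*d^4 + 8.8618*d^3 - 1.8081*d^2 - 2.7251*d - 0.3185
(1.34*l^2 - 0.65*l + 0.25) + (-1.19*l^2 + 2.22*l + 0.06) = 0.15*l^2 + 1.57*l + 0.31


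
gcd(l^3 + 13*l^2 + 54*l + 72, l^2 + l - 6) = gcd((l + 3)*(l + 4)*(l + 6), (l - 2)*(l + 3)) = l + 3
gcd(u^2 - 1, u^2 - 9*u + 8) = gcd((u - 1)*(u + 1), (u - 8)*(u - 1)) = u - 1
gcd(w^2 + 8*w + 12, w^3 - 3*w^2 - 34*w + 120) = w + 6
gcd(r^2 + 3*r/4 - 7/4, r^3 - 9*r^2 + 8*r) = r - 1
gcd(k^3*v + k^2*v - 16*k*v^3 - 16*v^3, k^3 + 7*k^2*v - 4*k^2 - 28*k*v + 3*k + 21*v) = 1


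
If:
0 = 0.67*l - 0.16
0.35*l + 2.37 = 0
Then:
No Solution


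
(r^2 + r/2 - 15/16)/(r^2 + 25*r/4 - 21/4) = (r + 5/4)/(r + 7)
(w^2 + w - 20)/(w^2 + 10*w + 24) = (w^2 + w - 20)/(w^2 + 10*w + 24)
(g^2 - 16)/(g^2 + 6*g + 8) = (g - 4)/(g + 2)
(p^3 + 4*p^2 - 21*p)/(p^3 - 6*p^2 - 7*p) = (-p^2 - 4*p + 21)/(-p^2 + 6*p + 7)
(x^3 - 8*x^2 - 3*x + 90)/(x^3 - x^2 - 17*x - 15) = (x - 6)/(x + 1)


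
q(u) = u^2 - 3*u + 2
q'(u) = 2*u - 3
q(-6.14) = 58.12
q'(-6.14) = -15.28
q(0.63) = 0.51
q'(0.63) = -1.74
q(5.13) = 12.93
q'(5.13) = 7.26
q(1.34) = -0.22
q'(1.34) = -0.32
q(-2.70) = 17.39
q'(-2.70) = -8.40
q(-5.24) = 45.18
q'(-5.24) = -13.48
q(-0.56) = 3.99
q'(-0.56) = -4.12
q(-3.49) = 24.65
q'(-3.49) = -9.98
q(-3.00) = 20.00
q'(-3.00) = -9.00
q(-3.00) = 20.00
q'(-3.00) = -9.00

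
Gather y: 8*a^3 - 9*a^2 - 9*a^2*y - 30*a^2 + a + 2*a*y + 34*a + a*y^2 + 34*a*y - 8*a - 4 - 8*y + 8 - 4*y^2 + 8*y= 8*a^3 - 39*a^2 + 27*a + y^2*(a - 4) + y*(-9*a^2 + 36*a) + 4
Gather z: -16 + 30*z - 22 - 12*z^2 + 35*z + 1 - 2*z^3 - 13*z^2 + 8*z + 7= -2*z^3 - 25*z^2 + 73*z - 30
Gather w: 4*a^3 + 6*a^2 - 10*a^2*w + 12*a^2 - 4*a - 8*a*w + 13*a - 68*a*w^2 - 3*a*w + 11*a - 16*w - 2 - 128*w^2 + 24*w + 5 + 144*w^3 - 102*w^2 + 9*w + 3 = 4*a^3 + 18*a^2 + 20*a + 144*w^3 + w^2*(-68*a - 230) + w*(-10*a^2 - 11*a + 17) + 6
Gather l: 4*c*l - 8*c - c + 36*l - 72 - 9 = -9*c + l*(4*c + 36) - 81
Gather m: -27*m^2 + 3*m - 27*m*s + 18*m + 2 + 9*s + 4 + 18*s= -27*m^2 + m*(21 - 27*s) + 27*s + 6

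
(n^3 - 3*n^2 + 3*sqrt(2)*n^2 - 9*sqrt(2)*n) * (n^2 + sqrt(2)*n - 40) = n^5 - 3*n^4 + 4*sqrt(2)*n^4 - 34*n^3 - 12*sqrt(2)*n^3 - 120*sqrt(2)*n^2 + 102*n^2 + 360*sqrt(2)*n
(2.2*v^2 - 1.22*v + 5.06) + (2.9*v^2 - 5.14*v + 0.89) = 5.1*v^2 - 6.36*v + 5.95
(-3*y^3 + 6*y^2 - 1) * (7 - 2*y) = 6*y^4 - 33*y^3 + 42*y^2 + 2*y - 7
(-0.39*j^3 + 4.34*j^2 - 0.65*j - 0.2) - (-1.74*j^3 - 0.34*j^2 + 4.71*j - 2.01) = 1.35*j^3 + 4.68*j^2 - 5.36*j + 1.81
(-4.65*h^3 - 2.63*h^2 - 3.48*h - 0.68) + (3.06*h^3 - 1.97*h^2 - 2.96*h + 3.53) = -1.59*h^3 - 4.6*h^2 - 6.44*h + 2.85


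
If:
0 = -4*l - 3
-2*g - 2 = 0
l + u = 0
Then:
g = -1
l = -3/4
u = 3/4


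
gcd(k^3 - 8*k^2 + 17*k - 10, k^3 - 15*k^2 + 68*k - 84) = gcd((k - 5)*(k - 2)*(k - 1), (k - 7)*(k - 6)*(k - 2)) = k - 2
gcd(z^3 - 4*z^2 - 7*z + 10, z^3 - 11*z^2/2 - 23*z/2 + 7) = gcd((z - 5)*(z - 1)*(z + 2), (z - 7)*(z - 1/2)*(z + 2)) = z + 2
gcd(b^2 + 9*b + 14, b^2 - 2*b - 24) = 1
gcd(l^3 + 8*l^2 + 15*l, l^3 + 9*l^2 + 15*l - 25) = l + 5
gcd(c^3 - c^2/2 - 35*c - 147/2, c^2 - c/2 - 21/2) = c + 3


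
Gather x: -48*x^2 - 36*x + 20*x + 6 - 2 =-48*x^2 - 16*x + 4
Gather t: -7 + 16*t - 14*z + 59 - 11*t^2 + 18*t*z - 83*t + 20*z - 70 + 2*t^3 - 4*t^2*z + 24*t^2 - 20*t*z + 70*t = 2*t^3 + t^2*(13 - 4*z) + t*(3 - 2*z) + 6*z - 18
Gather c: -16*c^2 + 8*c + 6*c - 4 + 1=-16*c^2 + 14*c - 3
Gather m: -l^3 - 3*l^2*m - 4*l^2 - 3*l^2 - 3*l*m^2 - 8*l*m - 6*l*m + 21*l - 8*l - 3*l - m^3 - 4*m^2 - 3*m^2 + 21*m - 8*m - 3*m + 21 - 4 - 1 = -l^3 - 7*l^2 + 10*l - m^3 + m^2*(-3*l - 7) + m*(-3*l^2 - 14*l + 10) + 16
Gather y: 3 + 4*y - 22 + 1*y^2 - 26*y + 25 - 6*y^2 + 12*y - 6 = -5*y^2 - 10*y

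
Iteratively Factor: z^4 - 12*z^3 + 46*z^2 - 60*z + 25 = (z - 1)*(z^3 - 11*z^2 + 35*z - 25) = (z - 1)^2*(z^2 - 10*z + 25) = (z - 5)*(z - 1)^2*(z - 5)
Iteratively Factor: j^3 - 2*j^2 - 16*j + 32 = (j - 4)*(j^2 + 2*j - 8) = (j - 4)*(j + 4)*(j - 2)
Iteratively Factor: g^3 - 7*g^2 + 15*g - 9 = (g - 1)*(g^2 - 6*g + 9) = (g - 3)*(g - 1)*(g - 3)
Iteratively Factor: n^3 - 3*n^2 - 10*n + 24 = (n - 2)*(n^2 - n - 12) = (n - 4)*(n - 2)*(n + 3)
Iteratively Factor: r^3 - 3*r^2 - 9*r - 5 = (r + 1)*(r^2 - 4*r - 5) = (r - 5)*(r + 1)*(r + 1)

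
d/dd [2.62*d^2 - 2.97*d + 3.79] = 5.24*d - 2.97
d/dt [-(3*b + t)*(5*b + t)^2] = (-11*b - 3*t)*(5*b + t)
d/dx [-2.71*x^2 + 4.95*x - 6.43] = 4.95 - 5.42*x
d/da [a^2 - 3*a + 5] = 2*a - 3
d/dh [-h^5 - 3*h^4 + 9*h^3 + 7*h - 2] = -5*h^4 - 12*h^3 + 27*h^2 + 7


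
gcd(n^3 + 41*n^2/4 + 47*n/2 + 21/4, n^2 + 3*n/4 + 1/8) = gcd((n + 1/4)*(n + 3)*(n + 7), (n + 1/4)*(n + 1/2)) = n + 1/4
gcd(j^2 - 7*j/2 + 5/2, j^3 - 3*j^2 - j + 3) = j - 1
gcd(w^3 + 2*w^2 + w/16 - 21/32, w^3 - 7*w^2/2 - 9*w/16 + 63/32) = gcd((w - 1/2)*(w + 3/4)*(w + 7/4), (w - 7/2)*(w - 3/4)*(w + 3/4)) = w + 3/4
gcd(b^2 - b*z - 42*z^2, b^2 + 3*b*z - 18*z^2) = b + 6*z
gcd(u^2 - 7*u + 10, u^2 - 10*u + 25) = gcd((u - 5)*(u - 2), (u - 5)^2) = u - 5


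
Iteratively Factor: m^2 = (m)*(m)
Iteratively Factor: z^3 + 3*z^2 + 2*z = (z + 2)*(z^2 + z) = z*(z + 2)*(z + 1)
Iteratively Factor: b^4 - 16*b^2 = (b - 4)*(b^3 + 4*b^2) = b*(b - 4)*(b^2 + 4*b) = b*(b - 4)*(b + 4)*(b)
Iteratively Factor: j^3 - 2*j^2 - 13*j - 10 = (j + 2)*(j^2 - 4*j - 5) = (j - 5)*(j + 2)*(j + 1)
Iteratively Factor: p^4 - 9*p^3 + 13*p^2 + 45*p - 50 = (p - 5)*(p^3 - 4*p^2 - 7*p + 10) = (p - 5)*(p + 2)*(p^2 - 6*p + 5) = (p - 5)*(p - 1)*(p + 2)*(p - 5)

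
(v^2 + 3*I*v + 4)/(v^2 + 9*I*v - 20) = (v - I)/(v + 5*I)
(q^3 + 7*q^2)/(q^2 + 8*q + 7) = q^2/(q + 1)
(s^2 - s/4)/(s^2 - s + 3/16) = 4*s/(4*s - 3)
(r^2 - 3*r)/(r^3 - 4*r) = (r - 3)/(r^2 - 4)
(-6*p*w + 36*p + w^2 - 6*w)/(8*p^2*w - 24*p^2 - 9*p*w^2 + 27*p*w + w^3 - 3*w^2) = (-6*p*w + 36*p + w^2 - 6*w)/(8*p^2*w - 24*p^2 - 9*p*w^2 + 27*p*w + w^3 - 3*w^2)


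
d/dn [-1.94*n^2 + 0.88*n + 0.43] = 0.88 - 3.88*n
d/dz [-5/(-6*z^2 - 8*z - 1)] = 20*(-3*z - 2)/(6*z^2 + 8*z + 1)^2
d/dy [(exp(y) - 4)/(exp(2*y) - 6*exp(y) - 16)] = (-2*(exp(y) - 4)*(exp(y) - 3) + exp(2*y) - 6*exp(y) - 16)*exp(y)/(-exp(2*y) + 6*exp(y) + 16)^2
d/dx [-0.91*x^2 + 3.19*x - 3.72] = 3.19 - 1.82*x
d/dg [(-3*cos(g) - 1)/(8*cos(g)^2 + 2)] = -(4*sin(2*g) + 3*sin(3*g))/(2*(2*cos(2*g) + 3)^2)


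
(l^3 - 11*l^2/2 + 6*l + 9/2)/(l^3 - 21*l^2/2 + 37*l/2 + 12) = (l - 3)/(l - 8)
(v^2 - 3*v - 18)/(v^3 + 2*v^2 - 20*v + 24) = (v^2 - 3*v - 18)/(v^3 + 2*v^2 - 20*v + 24)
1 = 1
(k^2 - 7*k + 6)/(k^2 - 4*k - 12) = (k - 1)/(k + 2)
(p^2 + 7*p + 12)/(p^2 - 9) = (p + 4)/(p - 3)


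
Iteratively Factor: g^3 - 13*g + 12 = (g + 4)*(g^2 - 4*g + 3) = (g - 3)*(g + 4)*(g - 1)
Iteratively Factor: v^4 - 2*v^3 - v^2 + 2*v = (v - 1)*(v^3 - v^2 - 2*v) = (v - 2)*(v - 1)*(v^2 + v) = (v - 2)*(v - 1)*(v + 1)*(v)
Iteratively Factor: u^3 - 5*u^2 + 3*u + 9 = (u - 3)*(u^2 - 2*u - 3) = (u - 3)*(u + 1)*(u - 3)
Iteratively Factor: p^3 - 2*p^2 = (p)*(p^2 - 2*p) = p*(p - 2)*(p)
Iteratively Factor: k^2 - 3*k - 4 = (k + 1)*(k - 4)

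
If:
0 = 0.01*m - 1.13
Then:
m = 113.00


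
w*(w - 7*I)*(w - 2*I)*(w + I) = w^4 - 8*I*w^3 - 5*w^2 - 14*I*w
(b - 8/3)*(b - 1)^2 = b^3 - 14*b^2/3 + 19*b/3 - 8/3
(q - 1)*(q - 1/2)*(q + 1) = q^3 - q^2/2 - q + 1/2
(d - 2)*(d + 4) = d^2 + 2*d - 8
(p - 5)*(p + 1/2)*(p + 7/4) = p^3 - 11*p^2/4 - 83*p/8 - 35/8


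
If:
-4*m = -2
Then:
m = 1/2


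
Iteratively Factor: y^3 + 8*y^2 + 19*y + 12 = (y + 1)*(y^2 + 7*y + 12) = (y + 1)*(y + 4)*(y + 3)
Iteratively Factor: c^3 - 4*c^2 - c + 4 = (c + 1)*(c^2 - 5*c + 4) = (c - 1)*(c + 1)*(c - 4)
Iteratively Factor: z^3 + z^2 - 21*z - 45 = (z + 3)*(z^2 - 2*z - 15) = (z + 3)^2*(z - 5)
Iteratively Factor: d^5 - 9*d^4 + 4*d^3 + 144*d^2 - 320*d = (d + 4)*(d^4 - 13*d^3 + 56*d^2 - 80*d) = (d - 4)*(d + 4)*(d^3 - 9*d^2 + 20*d) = (d - 5)*(d - 4)*(d + 4)*(d^2 - 4*d) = (d - 5)*(d - 4)^2*(d + 4)*(d)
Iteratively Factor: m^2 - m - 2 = (m - 2)*(m + 1)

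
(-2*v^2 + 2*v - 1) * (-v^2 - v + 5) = 2*v^4 - 11*v^2 + 11*v - 5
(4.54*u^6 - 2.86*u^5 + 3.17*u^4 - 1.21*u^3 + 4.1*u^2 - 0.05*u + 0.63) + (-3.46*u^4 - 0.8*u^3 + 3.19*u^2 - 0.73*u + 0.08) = 4.54*u^6 - 2.86*u^5 - 0.29*u^4 - 2.01*u^3 + 7.29*u^2 - 0.78*u + 0.71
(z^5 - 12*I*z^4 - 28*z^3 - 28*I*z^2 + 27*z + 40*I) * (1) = z^5 - 12*I*z^4 - 28*z^3 - 28*I*z^2 + 27*z + 40*I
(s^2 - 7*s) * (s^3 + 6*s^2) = s^5 - s^4 - 42*s^3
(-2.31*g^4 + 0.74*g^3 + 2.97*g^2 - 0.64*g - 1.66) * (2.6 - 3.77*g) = 8.7087*g^5 - 8.7958*g^4 - 9.2729*g^3 + 10.1348*g^2 + 4.5942*g - 4.316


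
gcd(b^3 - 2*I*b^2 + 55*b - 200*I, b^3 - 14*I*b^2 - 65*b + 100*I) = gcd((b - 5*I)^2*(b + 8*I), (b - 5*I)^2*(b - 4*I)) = b^2 - 10*I*b - 25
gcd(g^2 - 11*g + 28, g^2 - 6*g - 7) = g - 7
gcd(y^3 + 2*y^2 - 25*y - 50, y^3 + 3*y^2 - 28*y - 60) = y^2 - 3*y - 10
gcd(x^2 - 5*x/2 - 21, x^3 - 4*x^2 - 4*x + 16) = 1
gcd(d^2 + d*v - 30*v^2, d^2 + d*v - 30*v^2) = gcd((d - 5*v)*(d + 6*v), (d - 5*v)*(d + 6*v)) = -d^2 - d*v + 30*v^2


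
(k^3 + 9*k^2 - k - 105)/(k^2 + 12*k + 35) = k - 3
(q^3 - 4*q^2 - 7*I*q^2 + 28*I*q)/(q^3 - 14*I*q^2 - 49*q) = (q - 4)/(q - 7*I)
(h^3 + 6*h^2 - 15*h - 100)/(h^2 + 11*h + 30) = (h^2 + h - 20)/(h + 6)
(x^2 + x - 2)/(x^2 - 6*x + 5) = (x + 2)/(x - 5)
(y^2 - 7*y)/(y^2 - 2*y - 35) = y/(y + 5)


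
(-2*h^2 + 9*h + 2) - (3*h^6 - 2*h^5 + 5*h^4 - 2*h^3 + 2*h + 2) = -3*h^6 + 2*h^5 - 5*h^4 + 2*h^3 - 2*h^2 + 7*h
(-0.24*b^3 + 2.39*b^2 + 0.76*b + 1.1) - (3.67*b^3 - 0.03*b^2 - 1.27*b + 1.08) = -3.91*b^3 + 2.42*b^2 + 2.03*b + 0.02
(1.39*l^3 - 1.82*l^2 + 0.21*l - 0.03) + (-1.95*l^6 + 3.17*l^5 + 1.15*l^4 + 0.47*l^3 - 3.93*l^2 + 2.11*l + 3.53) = -1.95*l^6 + 3.17*l^5 + 1.15*l^4 + 1.86*l^3 - 5.75*l^2 + 2.32*l + 3.5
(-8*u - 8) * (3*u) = -24*u^2 - 24*u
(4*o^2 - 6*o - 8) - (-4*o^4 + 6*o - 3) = 4*o^4 + 4*o^2 - 12*o - 5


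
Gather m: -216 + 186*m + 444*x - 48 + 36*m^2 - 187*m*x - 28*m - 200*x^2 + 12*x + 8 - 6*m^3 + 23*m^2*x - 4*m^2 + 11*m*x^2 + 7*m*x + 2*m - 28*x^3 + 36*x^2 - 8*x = -6*m^3 + m^2*(23*x + 32) + m*(11*x^2 - 180*x + 160) - 28*x^3 - 164*x^2 + 448*x - 256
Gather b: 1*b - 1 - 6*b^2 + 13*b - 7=-6*b^2 + 14*b - 8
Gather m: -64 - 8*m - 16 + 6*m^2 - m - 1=6*m^2 - 9*m - 81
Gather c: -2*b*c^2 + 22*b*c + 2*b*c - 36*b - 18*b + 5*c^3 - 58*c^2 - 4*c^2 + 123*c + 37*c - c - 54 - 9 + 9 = -54*b + 5*c^3 + c^2*(-2*b - 62) + c*(24*b + 159) - 54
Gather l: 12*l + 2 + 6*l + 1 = 18*l + 3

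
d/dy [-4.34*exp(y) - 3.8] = -4.34*exp(y)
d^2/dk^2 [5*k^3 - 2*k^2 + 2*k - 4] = 30*k - 4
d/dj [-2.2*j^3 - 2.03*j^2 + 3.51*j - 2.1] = -6.6*j^2 - 4.06*j + 3.51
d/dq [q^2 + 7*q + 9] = 2*q + 7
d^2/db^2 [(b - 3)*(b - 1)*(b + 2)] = 6*b - 4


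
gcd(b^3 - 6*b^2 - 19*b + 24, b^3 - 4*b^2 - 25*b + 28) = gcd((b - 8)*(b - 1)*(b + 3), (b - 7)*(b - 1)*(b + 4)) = b - 1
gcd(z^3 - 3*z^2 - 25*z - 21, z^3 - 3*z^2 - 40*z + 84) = z - 7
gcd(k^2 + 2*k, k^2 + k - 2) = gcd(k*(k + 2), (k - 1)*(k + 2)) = k + 2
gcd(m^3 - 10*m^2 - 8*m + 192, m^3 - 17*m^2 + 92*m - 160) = m - 8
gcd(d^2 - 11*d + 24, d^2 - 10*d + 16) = d - 8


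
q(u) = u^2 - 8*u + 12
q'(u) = 2*u - 8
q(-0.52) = 16.43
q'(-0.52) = -9.04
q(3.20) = -3.36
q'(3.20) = -1.60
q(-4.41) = 66.73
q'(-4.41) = -16.82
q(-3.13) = 46.84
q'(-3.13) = -14.26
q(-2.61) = 39.69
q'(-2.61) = -13.22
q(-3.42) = 51.06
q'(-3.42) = -14.84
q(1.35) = 3.02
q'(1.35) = -5.30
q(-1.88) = 30.57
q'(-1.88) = -11.76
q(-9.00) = 165.00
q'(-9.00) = -26.00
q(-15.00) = 357.00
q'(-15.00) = -38.00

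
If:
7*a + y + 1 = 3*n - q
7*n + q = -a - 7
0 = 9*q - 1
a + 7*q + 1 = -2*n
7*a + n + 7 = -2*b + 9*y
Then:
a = 16/45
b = -3133/90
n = -16/15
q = 1/9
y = -34/5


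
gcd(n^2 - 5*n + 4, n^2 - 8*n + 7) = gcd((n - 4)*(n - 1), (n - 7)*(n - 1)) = n - 1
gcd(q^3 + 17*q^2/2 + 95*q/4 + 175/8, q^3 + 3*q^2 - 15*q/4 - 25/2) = q^2 + 5*q + 25/4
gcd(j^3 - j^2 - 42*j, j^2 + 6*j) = j^2 + 6*j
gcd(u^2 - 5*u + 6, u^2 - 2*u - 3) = u - 3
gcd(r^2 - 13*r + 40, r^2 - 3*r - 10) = r - 5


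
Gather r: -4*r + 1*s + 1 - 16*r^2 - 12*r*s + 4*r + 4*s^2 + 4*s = -16*r^2 - 12*r*s + 4*s^2 + 5*s + 1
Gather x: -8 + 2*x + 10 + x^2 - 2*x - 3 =x^2 - 1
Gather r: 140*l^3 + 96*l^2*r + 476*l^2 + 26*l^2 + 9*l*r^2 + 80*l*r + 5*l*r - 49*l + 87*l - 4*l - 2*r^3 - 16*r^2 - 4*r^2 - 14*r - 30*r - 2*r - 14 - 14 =140*l^3 + 502*l^2 + 34*l - 2*r^3 + r^2*(9*l - 20) + r*(96*l^2 + 85*l - 46) - 28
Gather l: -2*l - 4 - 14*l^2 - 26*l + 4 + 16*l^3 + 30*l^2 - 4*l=16*l^3 + 16*l^2 - 32*l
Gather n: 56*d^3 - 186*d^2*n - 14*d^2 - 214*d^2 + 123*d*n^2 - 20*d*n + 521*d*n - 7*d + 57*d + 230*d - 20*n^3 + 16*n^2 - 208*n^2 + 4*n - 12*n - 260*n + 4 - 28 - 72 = 56*d^3 - 228*d^2 + 280*d - 20*n^3 + n^2*(123*d - 192) + n*(-186*d^2 + 501*d - 268) - 96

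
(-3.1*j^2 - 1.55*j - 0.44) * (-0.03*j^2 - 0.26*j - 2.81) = 0.093*j^4 + 0.8525*j^3 + 9.1272*j^2 + 4.4699*j + 1.2364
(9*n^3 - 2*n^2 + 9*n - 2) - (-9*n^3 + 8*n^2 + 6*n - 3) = 18*n^3 - 10*n^2 + 3*n + 1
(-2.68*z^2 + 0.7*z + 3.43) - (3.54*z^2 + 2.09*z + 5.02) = -6.22*z^2 - 1.39*z - 1.59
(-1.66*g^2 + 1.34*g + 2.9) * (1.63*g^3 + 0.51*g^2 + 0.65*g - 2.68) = -2.7058*g^5 + 1.3376*g^4 + 4.3314*g^3 + 6.7988*g^2 - 1.7062*g - 7.772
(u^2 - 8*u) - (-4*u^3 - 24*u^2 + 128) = 4*u^3 + 25*u^2 - 8*u - 128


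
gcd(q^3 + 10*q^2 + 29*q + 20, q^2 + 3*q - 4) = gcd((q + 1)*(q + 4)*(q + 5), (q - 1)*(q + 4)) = q + 4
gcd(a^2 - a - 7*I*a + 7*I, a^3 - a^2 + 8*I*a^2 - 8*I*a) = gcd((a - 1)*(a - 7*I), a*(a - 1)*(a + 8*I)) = a - 1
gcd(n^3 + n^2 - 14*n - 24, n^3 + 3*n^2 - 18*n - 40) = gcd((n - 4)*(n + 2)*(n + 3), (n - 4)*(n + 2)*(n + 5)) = n^2 - 2*n - 8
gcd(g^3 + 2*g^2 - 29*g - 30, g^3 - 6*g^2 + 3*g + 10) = g^2 - 4*g - 5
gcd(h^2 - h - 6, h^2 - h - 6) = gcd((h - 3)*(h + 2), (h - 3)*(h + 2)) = h^2 - h - 6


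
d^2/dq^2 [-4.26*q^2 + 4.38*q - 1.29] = -8.52000000000000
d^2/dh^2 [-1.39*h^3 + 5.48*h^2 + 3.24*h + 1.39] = 10.96 - 8.34*h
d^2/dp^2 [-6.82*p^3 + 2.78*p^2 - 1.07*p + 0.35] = 5.56 - 40.92*p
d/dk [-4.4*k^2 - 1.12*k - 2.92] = -8.8*k - 1.12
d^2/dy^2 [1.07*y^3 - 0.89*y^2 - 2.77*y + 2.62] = 6.42*y - 1.78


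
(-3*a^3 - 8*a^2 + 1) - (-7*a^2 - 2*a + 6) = -3*a^3 - a^2 + 2*a - 5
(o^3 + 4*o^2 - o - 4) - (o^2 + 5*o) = o^3 + 3*o^2 - 6*o - 4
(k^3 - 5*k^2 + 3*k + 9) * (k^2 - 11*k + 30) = k^5 - 16*k^4 + 88*k^3 - 174*k^2 - 9*k + 270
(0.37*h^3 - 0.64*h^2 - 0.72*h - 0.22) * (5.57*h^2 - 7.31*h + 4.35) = 2.0609*h^5 - 6.2695*h^4 + 2.2775*h^3 + 1.2538*h^2 - 1.5238*h - 0.957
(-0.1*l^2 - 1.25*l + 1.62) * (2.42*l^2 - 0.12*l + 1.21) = -0.242*l^4 - 3.013*l^3 + 3.9494*l^2 - 1.7069*l + 1.9602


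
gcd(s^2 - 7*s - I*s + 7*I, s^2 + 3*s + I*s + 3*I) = 1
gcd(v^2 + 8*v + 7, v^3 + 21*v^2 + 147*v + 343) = v + 7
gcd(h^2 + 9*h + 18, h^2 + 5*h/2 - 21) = h + 6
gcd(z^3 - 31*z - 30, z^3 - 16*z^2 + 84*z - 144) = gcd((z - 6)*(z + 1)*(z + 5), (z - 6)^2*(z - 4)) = z - 6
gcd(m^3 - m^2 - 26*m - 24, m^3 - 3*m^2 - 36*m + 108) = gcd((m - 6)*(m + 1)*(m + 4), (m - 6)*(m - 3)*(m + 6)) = m - 6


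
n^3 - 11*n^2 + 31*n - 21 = (n - 7)*(n - 3)*(n - 1)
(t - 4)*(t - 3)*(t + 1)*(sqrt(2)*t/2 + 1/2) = sqrt(2)*t^4/2 - 3*sqrt(2)*t^3 + t^3/2 - 3*t^2 + 5*sqrt(2)*t^2/2 + 5*t/2 + 6*sqrt(2)*t + 6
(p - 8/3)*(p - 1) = p^2 - 11*p/3 + 8/3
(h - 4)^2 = h^2 - 8*h + 16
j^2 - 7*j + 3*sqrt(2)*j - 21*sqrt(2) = (j - 7)*(j + 3*sqrt(2))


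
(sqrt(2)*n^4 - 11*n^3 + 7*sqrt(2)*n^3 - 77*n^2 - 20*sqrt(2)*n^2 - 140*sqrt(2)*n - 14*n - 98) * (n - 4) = sqrt(2)*n^5 - 11*n^4 + 3*sqrt(2)*n^4 - 48*sqrt(2)*n^3 - 33*n^3 - 60*sqrt(2)*n^2 + 294*n^2 - 42*n + 560*sqrt(2)*n + 392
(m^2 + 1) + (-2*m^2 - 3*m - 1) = -m^2 - 3*m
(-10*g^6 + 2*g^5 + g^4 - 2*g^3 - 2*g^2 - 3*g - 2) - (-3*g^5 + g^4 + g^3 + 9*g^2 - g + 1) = -10*g^6 + 5*g^5 - 3*g^3 - 11*g^2 - 2*g - 3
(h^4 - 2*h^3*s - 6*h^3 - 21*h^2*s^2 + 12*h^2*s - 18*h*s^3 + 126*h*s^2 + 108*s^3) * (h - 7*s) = h^5 - 9*h^4*s - 6*h^4 - 7*h^3*s^2 + 54*h^3*s + 129*h^2*s^3 + 42*h^2*s^2 + 126*h*s^4 - 774*h*s^3 - 756*s^4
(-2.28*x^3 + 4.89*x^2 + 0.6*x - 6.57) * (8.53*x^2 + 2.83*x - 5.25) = -19.4484*x^5 + 35.2593*x^4 + 30.9267*x^3 - 80.0166*x^2 - 21.7431*x + 34.4925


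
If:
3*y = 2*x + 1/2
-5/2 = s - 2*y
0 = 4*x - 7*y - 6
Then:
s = -33/2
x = -43/4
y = -7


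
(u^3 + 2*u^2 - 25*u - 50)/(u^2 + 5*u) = u - 3 - 10/u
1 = 1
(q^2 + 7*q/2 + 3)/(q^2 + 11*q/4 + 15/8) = 4*(q + 2)/(4*q + 5)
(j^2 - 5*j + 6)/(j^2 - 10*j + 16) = (j - 3)/(j - 8)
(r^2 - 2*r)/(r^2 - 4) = r/(r + 2)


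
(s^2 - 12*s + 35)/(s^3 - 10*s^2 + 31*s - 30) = (s - 7)/(s^2 - 5*s + 6)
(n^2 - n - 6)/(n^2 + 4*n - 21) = (n + 2)/(n + 7)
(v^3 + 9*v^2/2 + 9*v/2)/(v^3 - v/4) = 2*(2*v^2 + 9*v + 9)/(4*v^2 - 1)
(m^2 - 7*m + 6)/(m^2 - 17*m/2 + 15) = 2*(m - 1)/(2*m - 5)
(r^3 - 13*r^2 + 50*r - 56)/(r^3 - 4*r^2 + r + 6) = (r^2 - 11*r + 28)/(r^2 - 2*r - 3)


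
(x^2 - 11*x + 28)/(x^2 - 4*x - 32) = (-x^2 + 11*x - 28)/(-x^2 + 4*x + 32)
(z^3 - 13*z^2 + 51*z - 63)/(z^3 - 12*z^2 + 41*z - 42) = (z - 3)/(z - 2)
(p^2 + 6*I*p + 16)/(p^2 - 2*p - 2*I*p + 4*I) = (p + 8*I)/(p - 2)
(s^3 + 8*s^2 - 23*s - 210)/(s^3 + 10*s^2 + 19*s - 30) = (s^2 + 2*s - 35)/(s^2 + 4*s - 5)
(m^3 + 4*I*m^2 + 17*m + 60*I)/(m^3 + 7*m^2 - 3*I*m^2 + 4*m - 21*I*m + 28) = (m^2 + 8*I*m - 15)/(m^2 + m*(7 + I) + 7*I)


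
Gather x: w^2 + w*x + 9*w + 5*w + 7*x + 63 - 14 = w^2 + 14*w + x*(w + 7) + 49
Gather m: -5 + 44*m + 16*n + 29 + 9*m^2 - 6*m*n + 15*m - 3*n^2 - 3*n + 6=9*m^2 + m*(59 - 6*n) - 3*n^2 + 13*n + 30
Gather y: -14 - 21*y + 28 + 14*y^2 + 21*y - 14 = 14*y^2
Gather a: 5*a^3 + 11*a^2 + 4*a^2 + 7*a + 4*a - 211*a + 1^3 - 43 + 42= 5*a^3 + 15*a^2 - 200*a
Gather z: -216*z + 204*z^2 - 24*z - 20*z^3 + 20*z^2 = -20*z^3 + 224*z^2 - 240*z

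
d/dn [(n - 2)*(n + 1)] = 2*n - 1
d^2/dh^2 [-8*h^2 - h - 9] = -16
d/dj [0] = 0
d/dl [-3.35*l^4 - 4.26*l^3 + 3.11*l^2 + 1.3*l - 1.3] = -13.4*l^3 - 12.78*l^2 + 6.22*l + 1.3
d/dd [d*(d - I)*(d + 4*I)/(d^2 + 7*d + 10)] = (d^4 + 14*d^3 + d^2*(26 + 21*I) + 60*I*d + 40)/(d^4 + 14*d^3 + 69*d^2 + 140*d + 100)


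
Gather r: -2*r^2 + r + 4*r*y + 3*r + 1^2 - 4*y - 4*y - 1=-2*r^2 + r*(4*y + 4) - 8*y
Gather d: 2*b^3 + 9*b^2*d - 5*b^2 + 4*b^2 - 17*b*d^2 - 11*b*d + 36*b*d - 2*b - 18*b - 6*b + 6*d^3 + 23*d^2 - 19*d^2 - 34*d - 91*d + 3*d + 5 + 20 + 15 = 2*b^3 - b^2 - 26*b + 6*d^3 + d^2*(4 - 17*b) + d*(9*b^2 + 25*b - 122) + 40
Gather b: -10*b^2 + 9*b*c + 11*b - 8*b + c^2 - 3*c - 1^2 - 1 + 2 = -10*b^2 + b*(9*c + 3) + c^2 - 3*c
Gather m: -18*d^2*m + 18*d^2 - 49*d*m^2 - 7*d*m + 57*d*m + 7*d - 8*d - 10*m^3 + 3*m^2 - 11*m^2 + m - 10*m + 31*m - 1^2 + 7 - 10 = 18*d^2 - d - 10*m^3 + m^2*(-49*d - 8) + m*(-18*d^2 + 50*d + 22) - 4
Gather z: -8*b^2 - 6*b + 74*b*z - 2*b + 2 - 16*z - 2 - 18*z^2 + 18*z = -8*b^2 - 8*b - 18*z^2 + z*(74*b + 2)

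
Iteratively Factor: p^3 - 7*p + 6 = (p - 1)*(p^2 + p - 6) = (p - 2)*(p - 1)*(p + 3)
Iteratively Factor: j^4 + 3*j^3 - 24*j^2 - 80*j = (j + 4)*(j^3 - j^2 - 20*j) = (j - 5)*(j + 4)*(j^2 + 4*j) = j*(j - 5)*(j + 4)*(j + 4)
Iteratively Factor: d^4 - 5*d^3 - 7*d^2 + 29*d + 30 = (d + 1)*(d^3 - 6*d^2 - d + 30) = (d - 3)*(d + 1)*(d^2 - 3*d - 10) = (d - 5)*(d - 3)*(d + 1)*(d + 2)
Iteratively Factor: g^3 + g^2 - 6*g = (g + 3)*(g^2 - 2*g) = g*(g + 3)*(g - 2)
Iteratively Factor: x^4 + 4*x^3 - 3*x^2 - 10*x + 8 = (x - 1)*(x^3 + 5*x^2 + 2*x - 8) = (x - 1)*(x + 4)*(x^2 + x - 2) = (x - 1)^2*(x + 4)*(x + 2)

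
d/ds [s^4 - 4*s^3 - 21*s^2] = 2*s*(2*s^2 - 6*s - 21)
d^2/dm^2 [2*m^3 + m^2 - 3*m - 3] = 12*m + 2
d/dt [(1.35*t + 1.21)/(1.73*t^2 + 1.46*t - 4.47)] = (2.3355*t^2 + 1.971*t - (1.35*t + 1.21)*(3.46*t + 1.46) - 6.0345)/(1.73*t^2 + 1.46*t - 4.47)^2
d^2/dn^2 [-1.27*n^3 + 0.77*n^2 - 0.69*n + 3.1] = 1.54 - 7.62*n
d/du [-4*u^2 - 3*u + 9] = -8*u - 3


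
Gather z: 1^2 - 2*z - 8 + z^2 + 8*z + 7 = z^2 + 6*z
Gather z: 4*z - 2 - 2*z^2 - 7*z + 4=-2*z^2 - 3*z + 2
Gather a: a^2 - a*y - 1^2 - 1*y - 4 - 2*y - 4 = a^2 - a*y - 3*y - 9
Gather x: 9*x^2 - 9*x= 9*x^2 - 9*x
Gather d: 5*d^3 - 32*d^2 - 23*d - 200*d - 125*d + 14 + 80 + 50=5*d^3 - 32*d^2 - 348*d + 144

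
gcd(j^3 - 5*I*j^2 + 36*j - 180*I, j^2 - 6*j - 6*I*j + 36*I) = j - 6*I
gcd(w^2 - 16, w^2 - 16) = w^2 - 16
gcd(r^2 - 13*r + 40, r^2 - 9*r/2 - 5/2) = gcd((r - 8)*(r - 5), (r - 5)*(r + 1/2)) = r - 5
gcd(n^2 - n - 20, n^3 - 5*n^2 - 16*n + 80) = n^2 - n - 20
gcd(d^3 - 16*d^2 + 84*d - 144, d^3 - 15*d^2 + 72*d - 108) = d^2 - 12*d + 36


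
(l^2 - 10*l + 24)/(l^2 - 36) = (l - 4)/(l + 6)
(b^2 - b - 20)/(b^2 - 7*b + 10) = (b + 4)/(b - 2)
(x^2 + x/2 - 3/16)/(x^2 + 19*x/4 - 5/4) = (x + 3/4)/(x + 5)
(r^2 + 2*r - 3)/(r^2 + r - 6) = (r - 1)/(r - 2)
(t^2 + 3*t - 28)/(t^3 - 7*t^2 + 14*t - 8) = (t + 7)/(t^2 - 3*t + 2)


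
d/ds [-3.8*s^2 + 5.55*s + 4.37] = 5.55 - 7.6*s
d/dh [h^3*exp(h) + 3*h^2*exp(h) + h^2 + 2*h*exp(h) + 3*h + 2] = h^3*exp(h) + 6*h^2*exp(h) + 8*h*exp(h) + 2*h + 2*exp(h) + 3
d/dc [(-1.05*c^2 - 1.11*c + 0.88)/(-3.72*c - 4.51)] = (3.906*c^2 + 9.471*c + 8.2797)/(13.8384*c^2 + 33.5544*c + 20.3401)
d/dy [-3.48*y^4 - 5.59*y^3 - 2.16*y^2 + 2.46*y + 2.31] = -13.92*y^3 - 16.77*y^2 - 4.32*y + 2.46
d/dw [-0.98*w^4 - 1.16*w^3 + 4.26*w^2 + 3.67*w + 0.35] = -3.92*w^3 - 3.48*w^2 + 8.52*w + 3.67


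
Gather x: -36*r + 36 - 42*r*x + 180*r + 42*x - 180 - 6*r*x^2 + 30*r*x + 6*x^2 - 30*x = 144*r + x^2*(6 - 6*r) + x*(12 - 12*r) - 144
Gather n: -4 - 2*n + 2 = -2*n - 2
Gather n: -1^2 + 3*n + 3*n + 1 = 6*n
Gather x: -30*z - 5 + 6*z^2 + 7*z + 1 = 6*z^2 - 23*z - 4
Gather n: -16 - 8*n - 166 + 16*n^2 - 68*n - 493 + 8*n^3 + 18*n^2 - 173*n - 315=8*n^3 + 34*n^2 - 249*n - 990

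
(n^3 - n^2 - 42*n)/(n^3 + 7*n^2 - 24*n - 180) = n*(n - 7)/(n^2 + n - 30)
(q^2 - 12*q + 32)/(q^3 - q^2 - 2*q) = (-q^2 + 12*q - 32)/(q*(-q^2 + q + 2))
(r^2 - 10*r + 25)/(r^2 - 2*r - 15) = (r - 5)/(r + 3)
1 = 1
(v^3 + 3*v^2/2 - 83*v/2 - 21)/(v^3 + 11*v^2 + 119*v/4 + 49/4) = 2*(v - 6)/(2*v + 7)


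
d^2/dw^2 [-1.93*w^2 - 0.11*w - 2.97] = -3.86000000000000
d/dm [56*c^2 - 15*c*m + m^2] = -15*c + 2*m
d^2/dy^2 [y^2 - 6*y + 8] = 2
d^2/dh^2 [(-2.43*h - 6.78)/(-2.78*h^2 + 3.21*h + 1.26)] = ((-40.5324*h - 22.0962)*(-2.78*h^2 + 3.21*h + 1.26) - (2.43*h + 6.78)*(5.56*h - 3.21)*(11.12*h - 6.42))/(-2.78*h^2 + 3.21*h + 1.26)^3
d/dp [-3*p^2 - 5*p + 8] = -6*p - 5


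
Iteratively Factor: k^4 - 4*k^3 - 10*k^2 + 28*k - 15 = (k - 1)*(k^3 - 3*k^2 - 13*k + 15) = (k - 1)*(k + 3)*(k^2 - 6*k + 5) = (k - 5)*(k - 1)*(k + 3)*(k - 1)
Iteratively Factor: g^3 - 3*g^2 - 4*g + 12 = (g - 2)*(g^2 - g - 6) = (g - 3)*(g - 2)*(g + 2)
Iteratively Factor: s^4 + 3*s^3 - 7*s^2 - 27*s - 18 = (s - 3)*(s^3 + 6*s^2 + 11*s + 6) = (s - 3)*(s + 1)*(s^2 + 5*s + 6) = (s - 3)*(s + 1)*(s + 2)*(s + 3)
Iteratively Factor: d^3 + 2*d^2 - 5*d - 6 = (d + 3)*(d^2 - d - 2) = (d - 2)*(d + 3)*(d + 1)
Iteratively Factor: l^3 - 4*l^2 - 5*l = (l + 1)*(l^2 - 5*l) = l*(l + 1)*(l - 5)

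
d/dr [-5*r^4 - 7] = -20*r^3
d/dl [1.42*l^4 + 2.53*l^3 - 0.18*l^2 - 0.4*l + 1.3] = 5.68*l^3 + 7.59*l^2 - 0.36*l - 0.4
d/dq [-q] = -1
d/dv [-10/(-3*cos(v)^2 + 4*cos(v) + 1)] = 20*(3*cos(v) - 2)*sin(v)/(-3*cos(v)^2 + 4*cos(v) + 1)^2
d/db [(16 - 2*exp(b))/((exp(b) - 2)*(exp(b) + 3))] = 2*(exp(2*b) - 16*exp(b) - 2)*exp(b)/(exp(4*b) + 2*exp(3*b) - 11*exp(2*b) - 12*exp(b) + 36)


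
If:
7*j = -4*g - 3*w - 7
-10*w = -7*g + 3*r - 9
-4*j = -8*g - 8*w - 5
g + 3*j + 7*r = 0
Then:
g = -8325/8504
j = -1037/2126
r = 2967/8504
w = 117/1063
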